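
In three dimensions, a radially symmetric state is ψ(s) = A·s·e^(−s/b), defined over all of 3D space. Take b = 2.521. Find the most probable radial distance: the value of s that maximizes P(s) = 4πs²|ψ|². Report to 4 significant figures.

The maximum of P(s) = 4πs²|ψ|² occurs where its derivative vanishes.
Solving yields s = 2·b.
With b = 2.521, the most probable radial distance is 5.0420.

s ≈ 5.042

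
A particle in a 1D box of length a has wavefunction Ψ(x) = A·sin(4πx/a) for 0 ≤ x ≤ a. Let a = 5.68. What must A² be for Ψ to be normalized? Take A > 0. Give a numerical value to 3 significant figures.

The normalization condition is ∫|Ψ|² dx = 1 from 0 to a.
Using sin²θ = (1 − cos 2θ)/2, ∫|Ψ|² dx = A²·(a/2).
Hence A² = 1/[a/2].
Plugging in a = 5.68 yields A = 0.5934.

A^2 ≈ 0.352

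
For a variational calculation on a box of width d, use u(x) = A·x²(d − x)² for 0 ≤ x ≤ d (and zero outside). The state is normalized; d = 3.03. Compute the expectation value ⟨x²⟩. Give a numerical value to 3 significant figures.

By definition ⟨x²⟩ = ∫ x^2 |u(x)|² dx.
Expanding the polynomial and integrating term by term, evaluating both integrals, ⟨x²⟩ = 3·d^2/11.
With d = 3.03, ⟨x^2⟩ = 2.504.

⟨x^2⟩ ≈ 2.50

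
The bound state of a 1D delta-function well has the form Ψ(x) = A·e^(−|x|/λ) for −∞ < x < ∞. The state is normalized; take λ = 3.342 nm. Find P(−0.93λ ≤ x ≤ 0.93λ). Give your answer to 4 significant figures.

P ≈ 0.8443

The probability is P = ∫ |Ψ|² dx over [−0.93λ, 0.93λ].
With A² fixed by ∫|Ψ|² = 1, i.e. A² = (λ)^(−1), substitute and integrate.
Both integrals are even about x = 0, so only the x ≥ 0 halves are needed (the factors of 2 cancel). Let u = x/λ; then A² and the length scale cancel, so P = ∫_{0}^{0.93} e^(-2·u) du ÷ ∫_{0}^{∞} e^(-2·u) du.
Using ∫ e^(-2·u) du = -e^(-2·u)/2, the numerator is 1/2 - e^(-93/50)/2 and the denominator is 1/2.
The result is P = 0.84433.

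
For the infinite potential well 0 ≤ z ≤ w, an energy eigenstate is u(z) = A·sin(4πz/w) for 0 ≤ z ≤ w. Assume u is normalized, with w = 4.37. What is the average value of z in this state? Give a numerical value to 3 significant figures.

⟨z⟩ ≈ 2.19

By definition ⟨z⟩ = ∫ z |u(z)|² dz.
Using sin²θ = (1 − cos 2θ)/2, since the A² factors cancel between numerator and denominator, ⟨z⟩ = w/2.
With w = 4.37, ⟨z⟩ = 2.185.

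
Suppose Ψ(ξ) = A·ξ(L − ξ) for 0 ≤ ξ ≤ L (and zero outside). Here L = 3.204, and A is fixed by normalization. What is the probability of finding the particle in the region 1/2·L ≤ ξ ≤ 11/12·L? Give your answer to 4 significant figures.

|Ψ|² is the probability density, so P = ∫_{1/2·L}^{11/12·L} |Ψ|² dξ.
The normalization integral ∫|Ψ|²dξ over the whole domain equals L^5/30·A², and A² cancels in the ratio.
Substituting u = ξ/L, A² and the length scale cancel in the ratio: P = ∫_{1/2}^{11/12} u^2·(1 - u)^2 du / ∫_{0}^{1} u^2·(1 - u)^2 du.
With ∫ u^2·(1 - u)^2 du = u^3·(6·u^2 - 15·u + 10)/30 + C, the region integral is ≈ 0.0164971 and the full one is 1/30.
Taking the ratio, P = 0.49491.

P ≈ 0.4949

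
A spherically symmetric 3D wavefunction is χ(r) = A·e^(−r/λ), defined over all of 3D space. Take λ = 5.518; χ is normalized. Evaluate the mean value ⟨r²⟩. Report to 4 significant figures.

By definition ⟨r²⟩ = ∫ r^2 |χ(r)|² 4πr² dr.
With ∫₀^∞ r^4 e^(−αr) dr = 4!/α^5, evaluating both integrals, ⟨r²⟩ = 3·λ^2.
With λ = 5.518, ⟨r^2⟩ = 91.345.

⟨r^2⟩ ≈ 91.34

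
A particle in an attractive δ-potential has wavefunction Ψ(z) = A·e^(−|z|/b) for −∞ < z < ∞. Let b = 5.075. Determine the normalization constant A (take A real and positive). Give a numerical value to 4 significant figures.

A ≈ 0.4439

We need A² ∫|f|² dz = 1, taking the integral from −∞ to ∞.
The integral (without the A² prefactor) comes out to b.
Substituting b = 5.075 gives A² = 0.19704, so A = 0.44390.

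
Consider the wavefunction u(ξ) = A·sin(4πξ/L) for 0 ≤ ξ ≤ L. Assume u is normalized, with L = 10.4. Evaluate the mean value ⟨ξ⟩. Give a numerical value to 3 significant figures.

⟨ξ⟩ ≈ 5.20

⟨ξ⟩ = ∫ ξ |u|² dξ over the full domain.
With ∫₀^L sin²(nπξ/L) dξ = L/2, the ratio of the moment integral to the normalization integral gives ⟨ξ⟩ = L/2.
Putting L = 10.4 gives 5.200.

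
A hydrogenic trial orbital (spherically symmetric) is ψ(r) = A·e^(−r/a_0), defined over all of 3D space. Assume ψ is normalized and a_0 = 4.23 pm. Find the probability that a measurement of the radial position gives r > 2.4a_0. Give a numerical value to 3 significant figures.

Integrate the radial probability density 4πr²|ψ|² over r > 2.4a_0.
The full normalization integral is A²·[π·a_0^3] = 1, fixing A².
In terms of u = r/a_0 (A², 4π and the length scale all cancel between numerator and denominator), P = [∫_{2.4}^{∞} u^2·e^(-2·u) du] / [∫_{0}^{∞} u^2·e^(-2·u) du].
An antiderivative of u^2·e^(-2·u) is -(2·u^2 + 2·u + 1)·e^(-2·u)/4; evaluating from 2.4 to ∞ gives 433·e^(-24/5)/100, while the full integral is 1/4.
This evaluates to P = 0.1425.

P ≈ 0.143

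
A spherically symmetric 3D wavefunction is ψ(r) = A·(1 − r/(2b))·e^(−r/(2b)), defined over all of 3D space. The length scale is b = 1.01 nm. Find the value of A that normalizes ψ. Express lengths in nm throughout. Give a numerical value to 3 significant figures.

A ≈ 0.197 nm^(-3/2)

Require ∫ |ψ|² 4πr² dr = 1 over the whole domain.
(Spherical symmetry: dV = 4πr² dr.)
Carrying out the integral gives A² · 8·π·b^3.
So A² = (8·π·b^3)^(−1).
With b = 1.01: A² = 0.03862 and A = 0.1965.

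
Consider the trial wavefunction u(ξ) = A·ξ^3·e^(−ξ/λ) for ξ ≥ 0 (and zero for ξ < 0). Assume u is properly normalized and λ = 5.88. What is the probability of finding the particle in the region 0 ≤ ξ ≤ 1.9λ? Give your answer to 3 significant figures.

P ≈ 0.0909

The probability is P = ∫ |u|² dξ over [0, 1.9λ].
Since A² = 1/(45·λ^7/8), this is the region integral divided by the full normalization integral.
Let t = ξ/λ; then A² and the length scale cancel, so P = ∫_{0}^{1.9} t^6·e^(-2·t) dt ÷ ∫_{0}^{∞} t^6·e^(-2·t) dt.
Using ∫ t^6·e^(-2·t) dt = -(4·t^6 + 12·t^5 + 30·t^4 + 60·t^3 + 90·t^2 + 90·t + 45)·e^(-2·t)/8, the numerator is ≈ 0.51127 and the denominator is 45/8.
Evaluating gives P = 0.09089.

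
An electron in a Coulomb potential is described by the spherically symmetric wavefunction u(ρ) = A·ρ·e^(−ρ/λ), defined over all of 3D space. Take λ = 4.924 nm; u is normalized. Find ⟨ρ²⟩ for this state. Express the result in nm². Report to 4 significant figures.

⟨ρ^2⟩ ≈ 181.8 nm^2

The expectation value is the |u|²-weighted average of ρ^2: ∫ ρ^2|u|² 4πρ² dρ.
Since the A² factors cancel between numerator and denominator, ⟨ρ²⟩ = 15·λ^2/2.
With λ = 4.924, ⟨ρ^2⟩ = 181.84.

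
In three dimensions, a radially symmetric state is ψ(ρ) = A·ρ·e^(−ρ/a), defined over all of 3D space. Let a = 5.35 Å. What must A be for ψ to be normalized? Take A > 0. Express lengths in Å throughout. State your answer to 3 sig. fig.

Normalization requires ∫|ψ|² 4πρ² dρ = 1, integrated from 0 to ∞.
In 3D with spherical symmetry the volume element is 4πρ² dρ.
Recall ∫₀^∞ ρ^m e^(−ρ/β) dρ = m!·β^(m+1), the integral (without the A² prefactor) comes out to 3·π·a^5.
So A² = (3·π·a^5)^(−1).
Plugging in a = 5.35 yields A = 0.004920.

A ≈ 0.00492 Å^(-5/2)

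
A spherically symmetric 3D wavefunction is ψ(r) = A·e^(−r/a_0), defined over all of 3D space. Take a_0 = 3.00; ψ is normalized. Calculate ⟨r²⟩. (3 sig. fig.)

⟨r^2⟩ ≈ 27.0

The expectation value is the |ψ|²-weighted average of r^2: ∫ r^2|ψ|² 4πr² dr.
The ratio of the moment integral to the normalization integral gives ⟨r²⟩ = 3·a_0^2.
Putting a_0 = 3.00 gives 27.00.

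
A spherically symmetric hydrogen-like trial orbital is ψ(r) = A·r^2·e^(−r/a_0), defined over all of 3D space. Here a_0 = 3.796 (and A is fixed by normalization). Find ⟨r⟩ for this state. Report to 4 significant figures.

By definition ⟨r⟩ = ∫ r |ψ(r)|² 4πr² dr.
Recall ∫₀^∞ r^m e^(−r/β) dr = m!·β^(m+1), evaluating both integrals, ⟨r⟩ = 7·a_0/2.
With a_0 = 3.796, ⟨r⟩ = 13.286.

⟨r⟩ ≈ 13.29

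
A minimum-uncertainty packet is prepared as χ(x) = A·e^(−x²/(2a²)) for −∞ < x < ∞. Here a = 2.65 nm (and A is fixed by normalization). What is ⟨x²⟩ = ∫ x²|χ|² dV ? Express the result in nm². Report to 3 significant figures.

⟨x²⟩ = ∫ x^2 |χ|² dx over the full domain.
Evaluating both integrals, ⟨x²⟩ = a^2/2.
With a = 2.65, ⟨x^2⟩ = 3.511.

⟨x^2⟩ ≈ 3.51 nm^2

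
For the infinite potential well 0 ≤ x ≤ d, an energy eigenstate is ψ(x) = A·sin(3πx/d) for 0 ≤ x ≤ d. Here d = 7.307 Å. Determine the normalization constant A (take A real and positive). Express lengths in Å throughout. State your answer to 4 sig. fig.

Normalization requires ∫|ψ|² dx = 1, integrated from 0 to d.
With ∫₀^d sin²(nπx/d) dx = d/2, ∫|ψ|² dx = A²·(d/2).
Setting this equal to 1 gives A² = 1/(d/2).
Plugging in d = 7.307 yields A = 0.52317.

A ≈ 0.5232 Å^(-1/2)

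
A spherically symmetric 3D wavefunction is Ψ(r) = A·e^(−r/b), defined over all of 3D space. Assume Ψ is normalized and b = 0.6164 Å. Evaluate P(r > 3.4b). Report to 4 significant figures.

With dV = 4πr²dr, the probability is ∫|Ψ|² dV over r > 3.4b.
A² is fixed by ∫₀^∞ 4πr²|Ψ|² dr = 1, i.e. A² = (π·b^3)^(−1).
In terms of u = r/b (A², 4π and the length scale all cancel between numerator and denominator), P = [∫_{3.4}^{∞} u^2·e^(-2·u) du] / [∫_{0}^{∞} u^2·e^(-2·u) du].
An antiderivative of u^2·e^(-2·u) is -(2·u^2 + 2·u + 1)·e^(-2·u)/4; evaluating from 3.4 to ∞ gives 773·e^(-34/5)/100, while the full integral is 1/4.
This evaluates to P = 0.034438.

P ≈ 0.03444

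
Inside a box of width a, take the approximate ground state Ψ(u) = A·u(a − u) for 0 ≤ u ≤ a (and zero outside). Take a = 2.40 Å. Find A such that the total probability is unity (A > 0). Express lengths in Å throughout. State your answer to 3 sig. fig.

Require ∫ |Ψ|² du = 1 over the whole domain.
Carrying out the integral gives A² · a^5/30.
Setting this equal to 1 gives A² = 1/(a^5/30).
Substituting a = 2.40 gives A² = 0.3768, so A = 0.6138.

A ≈ 0.614 Å^(-5/2)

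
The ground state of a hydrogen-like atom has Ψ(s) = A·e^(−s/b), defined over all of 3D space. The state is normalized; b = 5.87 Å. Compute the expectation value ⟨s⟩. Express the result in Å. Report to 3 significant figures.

⟨s⟩ ≈ 8.81 Å

The expectation value is the |Ψ|²-weighted average of s: ∫ s|Ψ|² 4πs² ds.
The ratio of the moment integral to the normalization integral gives ⟨s⟩ = 3·b/2.
With b = 5.87, ⟨s⟩ = 8.805.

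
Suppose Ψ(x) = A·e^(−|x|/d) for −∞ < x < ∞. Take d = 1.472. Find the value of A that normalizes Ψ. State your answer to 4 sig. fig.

We need A² ∫|f|² dx = 1, taking the integral from −∞ to ∞.
The integral (without the A² prefactor) comes out to d.
Plugging in d = 1.472 yields A = 0.82423.

A ≈ 0.8242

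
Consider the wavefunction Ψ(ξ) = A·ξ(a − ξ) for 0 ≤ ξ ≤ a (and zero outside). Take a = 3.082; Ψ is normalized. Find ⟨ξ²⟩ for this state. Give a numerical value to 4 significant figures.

By definition ⟨ξ²⟩ = ∫ ξ^2 |Ψ(ξ)|² dξ.
Expanding the polynomial and integrating term by term, evaluating both integrals, ⟨ξ²⟩ = 2·a^2/7.
Putting a = 3.082 gives 2.7139.

⟨ξ^2⟩ ≈ 2.714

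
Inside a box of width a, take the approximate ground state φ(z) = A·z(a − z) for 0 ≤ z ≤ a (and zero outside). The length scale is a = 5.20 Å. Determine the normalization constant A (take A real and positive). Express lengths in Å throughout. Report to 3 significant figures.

We need A² ∫|f|² dz = 1, taking the integral from 0 to a.
∫|φ|² dz = A²·(a^5/30).
Plugging in a = 5.20 yields A = 0.08883.

A ≈ 0.0888 Å^(-5/2)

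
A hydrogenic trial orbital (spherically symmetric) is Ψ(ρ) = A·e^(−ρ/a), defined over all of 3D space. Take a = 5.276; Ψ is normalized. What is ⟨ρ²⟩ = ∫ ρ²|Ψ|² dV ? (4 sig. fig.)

⟨ρ^2⟩ ≈ 83.51

By definition ⟨ρ²⟩ = ∫ ρ^2 |Ψ(ρ)|² 4πρ² dρ.
Recall ∫₀^∞ ρ^m e^(−ρ/β) dρ = m!·β^(m+1), the ratio of the moment integral to the normalization integral gives ⟨ρ²⟩ = 3·a^2.
With a = 5.276, ⟨ρ^2⟩ = 83.509.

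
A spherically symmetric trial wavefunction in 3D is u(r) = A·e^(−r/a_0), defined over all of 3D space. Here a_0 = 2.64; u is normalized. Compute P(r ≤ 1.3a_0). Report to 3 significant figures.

With dV = 4πr²dr, the probability is ∫|u|² dV over r ≤ 1.3a_0.
Normalization gives A² = 1/(π·a_0^3).
Substituting t = r/a_0, A², 4π and the length scale all cancel in the ratio: P = ∫_{0}^{1.3} t^2·e^(-2·t) dt / ∫_{0}^{∞} t^2·e^(-2·t) dt.
Using ∫ t^2·e^(-2·t) dt = -(2·t^2 + 2·t + 1)·e^(-2·t)/4, the numerator is 1/4 - 349·e^(-13/5)/200 and the denominator is 1/4.
The region integral divided by the full integral gives P = 0.4816.

P ≈ 0.482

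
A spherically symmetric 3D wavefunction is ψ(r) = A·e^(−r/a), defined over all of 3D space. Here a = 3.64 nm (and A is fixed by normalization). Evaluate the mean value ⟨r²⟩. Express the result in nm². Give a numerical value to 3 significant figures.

The expectation value is the |ψ|²-weighted average of r^2: ∫ r^2|ψ|² 4πr² dr.
Since the A² factors cancel between numerator and denominator, ⟨r²⟩ = 3·a^2.
With a = 3.64, ⟨r^2⟩ = 39.75.

⟨r^2⟩ ≈ 39.7 nm^2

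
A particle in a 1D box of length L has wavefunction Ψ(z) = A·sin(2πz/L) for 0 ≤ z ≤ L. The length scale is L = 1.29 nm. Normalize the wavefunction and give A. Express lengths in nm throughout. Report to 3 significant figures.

A ≈ 1.25 nm^(-1/2)

The normalization condition is ∫|Ψ|² dz = 1 from 0 to L.
With ∫₀^L sin²(nπz/L) dz = L/2, with Ψ = A·sin(2πz/L), the integral evaluates to A²·[L/2].
Setting this equal to 1 gives A² = 1/(L/2).
With L = 1.29: A² = 1.550 and A = 1.245.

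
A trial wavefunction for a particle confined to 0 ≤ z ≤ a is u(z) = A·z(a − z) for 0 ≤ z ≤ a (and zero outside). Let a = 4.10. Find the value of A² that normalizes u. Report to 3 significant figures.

A^2 ≈ 0.0259

Normalization requires ∫|u|² dz = 1, integrated from 0 to a.
∫|u|² dz = A²·(a^5/30).
Setting this equal to 1 gives A² = 1/(a^5/30).
Substituting a = 4.10 gives A² = 0.02589, so A = 0.1609.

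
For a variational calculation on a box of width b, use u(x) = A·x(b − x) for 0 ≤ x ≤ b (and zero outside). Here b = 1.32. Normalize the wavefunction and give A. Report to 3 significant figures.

A ≈ 2.74

Normalization requires ∫|u|² dx = 1, integrated from 0 to b.
Expanding the polynomial and integrating term by term, with u = A·x(b − x), the integral evaluates to A²·[b^5/30].
Hence A² = 1/[b^5/30].
Plugging in b = 1.32 yields A = 2.736.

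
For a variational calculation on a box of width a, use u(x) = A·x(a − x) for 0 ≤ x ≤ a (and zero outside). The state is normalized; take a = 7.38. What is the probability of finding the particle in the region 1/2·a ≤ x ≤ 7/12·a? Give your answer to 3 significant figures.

P ≈ 0.153

P = ∫_{1/2·a}^{7/12·a} |u(x)|² dx.
The normalization integral ∫|u|²dx over the whole domain equals a^5/30·A², and A² cancels in the ratio.
Let t = x/a; then A² and the length scale cancel, so P = ∫_{1/2}^{7/12} t^2·(1 - t)^2 dt ÷ ∫_{0}^{1} t^2·(1 - t)^2 dt.
Using ∫ t^2·(1 - t)^2 dt = t^3·(6·t^2 - 15·t + 10)/30, the numerator is ≈ 0.0051127 and the denominator is 1/30.
This works out to P = 0.1534.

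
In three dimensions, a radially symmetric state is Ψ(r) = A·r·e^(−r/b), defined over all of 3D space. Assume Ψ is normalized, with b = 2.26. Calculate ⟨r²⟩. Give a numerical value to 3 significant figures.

⟨r^2⟩ ≈ 38.3

By definition ⟨r²⟩ = ∫ r^2 |Ψ(r)|² 4πr² dr.
Recall ∫₀^∞ r^m e^(−r/β) dr = m!·β^(m+1), since the A² factors cancel between numerator and denominator, ⟨r²⟩ = 15·b^2/2.
With b = 2.26, ⟨r^2⟩ = 38.31.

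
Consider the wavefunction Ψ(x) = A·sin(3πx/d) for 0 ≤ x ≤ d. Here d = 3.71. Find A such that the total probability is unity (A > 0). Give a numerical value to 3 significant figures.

A ≈ 0.734

We need A² ∫|f|² dx = 1, taking the integral from 0 to d.
Using sin²θ = (1 − cos 2θ)/2, carrying out the integral gives A² · d/2.
Setting this equal to 1 gives A² = 1/(d/2).
Plugging in d = 3.71 yields A = 0.7342.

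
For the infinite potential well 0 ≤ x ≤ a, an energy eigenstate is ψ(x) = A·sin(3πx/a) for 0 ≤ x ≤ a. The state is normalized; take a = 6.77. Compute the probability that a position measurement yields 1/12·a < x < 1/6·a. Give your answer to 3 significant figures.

P = ∫_{1/12·a}^{1/6·a} |ψ(x)|² dx.
The normalization integral ∫|ψ|²dx over the whole domain equals a/2·A², and A² cancels in the ratio.
In terms of u = x/a (A² and the length scale cancel between numerator and denominator), P = [∫_{1/12}^{1/6} sin(3·π·u)^2 du] / [∫_{0}^{1} sin(3·π·u)^2 du].
Using ∫ sin(3·π·u)^2 du = u/2 - sin(6·π·u)/(12·π), the numerator is 1/(12·π) + 1/24 and the denominator is 1/2.
The result is P = (2 + π)/(12·π).

P ≈ 0.136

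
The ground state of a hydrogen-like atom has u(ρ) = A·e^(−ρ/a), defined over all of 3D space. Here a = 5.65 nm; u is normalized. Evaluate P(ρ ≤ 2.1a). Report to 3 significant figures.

P ≈ 0.790

Integrate the radial probability density 4πρ²|u|² over ρ ≤ 2.1a.
The full normalization integral is A²·[π·a^3] = 1, fixing A².
Let t = ρ/a; then A², 4π and the length scale all cancel, so P = ∫_{0}^{2.1} t^2·e^(-2·t) dt ÷ ∫_{0}^{∞} t^2·e^(-2·t) dt.
Using ∫ t^2·e^(-2·t) dt = -(2·t^2 + 2·t + 1)·e^(-2·t)/4, the numerator is 1/4 - 701·e^(-21/5)/200 and the denominator is 1/4.
This evaluates to P = 0.7898.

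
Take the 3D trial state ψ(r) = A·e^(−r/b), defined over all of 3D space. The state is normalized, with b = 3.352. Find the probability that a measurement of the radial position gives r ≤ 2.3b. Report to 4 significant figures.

P ≈ 0.8374

P = ∫ |ψ|² 4πr² dr over r ≤ 2.3b.
The full normalization integral is A²·[π·b^3] = 1, fixing A².
Substituting u = r/b, A², 4π and the length scale all cancel in the ratio: P = ∫_{0}^{2.3} u^2·e^(-2·u) du / ∫_{0}^{∞} u^2·e^(-2·u) du.
An antiderivative of u^2·e^(-2·u) is -(2·u^2 + 2·u + 1)·e^(-2·u)/4; evaluating from 0 to 2.3 gives 1/4 - 809·e^(-23/5)/200, while the full integral is 1/4.
The region integral divided by the full integral gives P = 0.83736.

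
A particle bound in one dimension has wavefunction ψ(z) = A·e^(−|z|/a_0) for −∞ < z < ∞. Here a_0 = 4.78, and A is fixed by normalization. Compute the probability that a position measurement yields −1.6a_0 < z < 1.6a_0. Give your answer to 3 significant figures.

The probability is P = ∫ |ψ|² dz over [−1.6a_0, 1.6a_0].
The normalization integral ∫|ψ|²dz over the whole domain equals a_0·A², and A² cancels in the ratio.
By symmetry take twice the z ≥ 0 contribution in numerator and denominator; the 2's cancel. Substituting u = z/a_0, A² and the length scale cancel in the ratio: P = ∫_{0}^{1.6} e^(-2·u) du / ∫_{0}^{∞} e^(-2·u) du.
An antiderivative of e^(-2·u) is -e^(-2·u)/2; evaluating from 0 to 1.6 gives 1/2 - e^(-16/5)/2, while the full integral is 1/2.
The result is P = 0.9592.

P ≈ 0.959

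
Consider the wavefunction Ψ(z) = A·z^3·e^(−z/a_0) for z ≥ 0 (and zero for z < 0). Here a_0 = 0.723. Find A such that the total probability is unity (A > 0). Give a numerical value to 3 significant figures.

A ≈ 1.31

The normalization condition is ∫|Ψ|² dz = 1 from 0 to ∞.
With Ψ = A·z^3·e^(−z/a_0), the integral evaluates to A²·[45·a_0^7/8].
Setting this equal to 1 gives A² = 1/(45·a_0^7/8).
With a_0 = 0.723: A² = 1.722 and A = 1.312.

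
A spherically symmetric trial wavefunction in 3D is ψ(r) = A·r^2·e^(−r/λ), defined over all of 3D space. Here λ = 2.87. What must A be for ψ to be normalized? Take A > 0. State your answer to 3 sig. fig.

A ≈ 0.00297

Normalization requires ∫|ψ|² 4πr² dr = 1, integrated from 0 to ∞.
Carrying out the integral gives A² · 45·π·λ^7/2.
Setting this equal to 1 gives A² = 1/(45·π·λ^7/2).
With λ = 2.87: A² = 0.000008821 and A = 0.002970.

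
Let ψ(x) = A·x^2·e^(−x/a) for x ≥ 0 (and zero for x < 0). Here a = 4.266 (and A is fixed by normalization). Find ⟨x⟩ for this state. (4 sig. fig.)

The expectation value is the |ψ|²-weighted average of x: ∫ x|ψ|² dx.
Recall ∫₀^∞ x^m e^(−x/β) dx = m!·β^(m+1), the ratio of the moment integral to the normalization integral gives ⟨x⟩ = 5·a/2.
Putting a = 4.266 gives 10.665.

⟨x⟩ ≈ 10.67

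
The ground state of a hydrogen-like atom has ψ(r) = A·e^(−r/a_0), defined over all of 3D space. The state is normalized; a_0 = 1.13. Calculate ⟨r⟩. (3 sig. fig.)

By definition ⟨r⟩ = ∫ r |ψ(r)|² 4πr² dr.
Recall ∫₀^∞ r^m e^(−r/β) dr = m!·β^(m+1), evaluating both integrals, ⟨r⟩ = 3·a_0/2.
Putting a_0 = 1.13 gives 1.695.

⟨r⟩ ≈ 1.70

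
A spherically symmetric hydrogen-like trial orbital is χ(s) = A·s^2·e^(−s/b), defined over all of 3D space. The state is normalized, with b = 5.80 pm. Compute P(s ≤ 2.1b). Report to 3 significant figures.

P ≈ 0.133

Integrate the radial probability density 4πs²|χ|² over s ≤ 2.1b.
A² is fixed by ∫₀^∞ 4πs²|χ|² ds = 1, i.e. A² = (45·π·b^7/2)^(−1).
In terms of u = s/b (A², 4π and the length scale all cancel between numerator and denominator), P = [∫_{0}^{2.1} u^6·e^(-2·u) du] / [∫_{0}^{∞} u^6·e^(-2·u) du].
Using ∫ u^6·e^(-2·u) du = -(4·u^6 + 12·u^5 + 30·u^4 + 60·u^3 + 90·u^2 + 90·u + 45)·e^(-2·u)/8, the numerator is ≈ 0.74552 and the denominator is 45/8.
Taking the ratio yields P = 0.1325.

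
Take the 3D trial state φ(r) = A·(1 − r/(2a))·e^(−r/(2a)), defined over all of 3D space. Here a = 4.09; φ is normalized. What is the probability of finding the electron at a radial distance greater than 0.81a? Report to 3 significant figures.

Integrate the radial probability density 4πr²|φ|² over r > 0.81a.
A² is fixed by ∫₀^∞ 4πr²|φ|² dr = 1, i.e. A² = (8·π·a^3)^(−1).
Let u = r/a; then A², 4π and the length scale all cancel, so P = ∫_{0.81}^{∞} u^2·(1 - u/2)^2·e^(-u) du ÷ ∫_{0}^{∞} u^2·(1 - u/2)^2·e^(-u) du.
With ∫ u^2·(1 - u/2)^2·e^(-u) du = -(u^4/4 + u^2 + 2·u + 2)·e^(-u) + C, the region integral is ≈ 1.9501 and the full one is 2.
This evaluates to P = 0.9751.

P ≈ 0.975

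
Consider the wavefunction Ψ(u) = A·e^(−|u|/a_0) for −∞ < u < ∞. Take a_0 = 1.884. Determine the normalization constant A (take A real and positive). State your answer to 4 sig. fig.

We need A² ∫|f|² du = 1, taking the integral from −∞ to ∞.
Recall ∫₀^∞ u^m e^(−u/β) du = m!·β^(m+1), carrying out the integral gives A² · a_0.
Setting this equal to 1 gives A² = 1/(a_0).
Plugging in a_0 = 1.884 yields A = 0.72855.

A ≈ 0.7286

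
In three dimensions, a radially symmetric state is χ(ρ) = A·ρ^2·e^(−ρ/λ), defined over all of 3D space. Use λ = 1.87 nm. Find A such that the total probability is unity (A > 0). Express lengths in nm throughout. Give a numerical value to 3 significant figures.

A ≈ 0.0133 nm^(-7/2)

Normalization requires ∫|χ|² 4πρ² dρ = 1, integrated from 0 to ∞.
With χ = A·ρ^2·e^(−ρ/λ), the integral evaluates to A²·[45·π·λ^7/2].
Setting this equal to 1 gives A² = 1/(45·π·λ^7/2).
Substituting λ = 1.87 gives A² = 0.0001769, so A = 0.01330.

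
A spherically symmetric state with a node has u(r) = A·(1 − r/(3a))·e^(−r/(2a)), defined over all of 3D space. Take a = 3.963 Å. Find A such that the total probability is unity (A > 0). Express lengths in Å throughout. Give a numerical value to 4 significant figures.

A ≈ 0.04379 Å^(-3/2)

The normalization condition is ∫|u|² 4πr² dr = 1 from 0 to ∞.
(Spherical symmetry: dV = 4πr² dr.)
The integral (without the A² prefactor) comes out to 8·π·a^3/3.
So A² = (8·π·a^3/3)^(−1).
With a = 3.963: A² = 0.0019178 and A = 0.043793.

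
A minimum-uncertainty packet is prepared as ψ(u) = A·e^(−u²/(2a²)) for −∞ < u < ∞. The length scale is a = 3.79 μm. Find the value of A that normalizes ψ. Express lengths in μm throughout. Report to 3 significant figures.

Require ∫ |ψ|² du = 1 over the whole domain.
Carrying out the integral gives A² · √(π)·a.
Setting this equal to 1 gives A² = 1/(√(π)·a).
Substituting a = 3.79 gives A² = 0.1489, so A = 0.3858.

A ≈ 0.386 μm^(-1/2)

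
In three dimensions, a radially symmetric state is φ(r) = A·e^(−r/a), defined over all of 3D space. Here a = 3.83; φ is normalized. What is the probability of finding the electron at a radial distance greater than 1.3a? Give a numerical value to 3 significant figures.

P ≈ 0.518

P = ∫ |φ|² 4πr² dr over r > 1.3a.
Normalization gives A² = 1/(π·a^3).
Substituting u = r/a, A², 4π and the length scale all cancel in the ratio: P = ∫_{1.3}^{∞} u^2·e^(-2·u) du / ∫_{0}^{∞} u^2·e^(-2·u) du.
With ∫ u^2·e^(-2·u) du = -(2·u^2 + 2·u + 1)·e^(-2·u)/4 + C, the region integral is 349·e^(-13/5)/200 and the full one is 1/4.
The region integral divided by the full integral gives P = 0.5184.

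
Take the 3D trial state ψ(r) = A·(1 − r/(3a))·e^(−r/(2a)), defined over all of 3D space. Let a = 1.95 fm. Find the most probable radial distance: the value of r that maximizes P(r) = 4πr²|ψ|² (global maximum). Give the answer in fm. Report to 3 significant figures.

r ≈ 1.95 fm

Differentiate P(r) = 4πr²|ψ|² with respect to r and set to zero.
This gives r = a.
With a = 1.95, the most probable radial distance is 1.950 fm.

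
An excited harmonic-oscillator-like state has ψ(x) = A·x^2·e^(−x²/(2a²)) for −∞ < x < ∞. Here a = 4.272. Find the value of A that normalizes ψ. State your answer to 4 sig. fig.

We need A² ∫|f|² dx = 1, taking the integral from −∞ to ∞.
The integral (without the A² prefactor) comes out to 3·√(π)·a^5/4.
So A² = (3·√(π)·a^5/4)^(−1).
Plugging in a = 4.272 yields A = 0.022993.

A ≈ 0.02299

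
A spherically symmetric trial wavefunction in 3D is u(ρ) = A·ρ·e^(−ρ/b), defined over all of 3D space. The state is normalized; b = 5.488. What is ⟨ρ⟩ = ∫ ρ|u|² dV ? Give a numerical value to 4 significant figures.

⟨ρ⟩ = ∫ ρ |u|² 4πρ² dρ over the full domain.
With ∫₀^∞ ρ^5 e^(−αρ) dρ = 5!/α^6, evaluating both integrals, ⟨ρ⟩ = 5·b/2.
Putting b = 5.488 gives 13.720.

⟨ρ⟩ ≈ 13.72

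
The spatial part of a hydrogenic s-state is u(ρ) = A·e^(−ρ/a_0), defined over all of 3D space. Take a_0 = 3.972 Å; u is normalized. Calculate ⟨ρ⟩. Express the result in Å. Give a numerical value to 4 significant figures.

⟨ρ⟩ ≈ 5.958 Å

By definition ⟨ρ⟩ = ∫ ρ |u(ρ)|² 4πρ² dρ.
Using ∫₀^∞ ρⁿ e^(−αρ) dρ = n!/αⁿ⁺¹, the ratio of the moment integral to the normalization integral gives ⟨ρ⟩ = 3·a_0/2.
With a_0 = 3.972, ⟨ρ⟩ = 5.9580.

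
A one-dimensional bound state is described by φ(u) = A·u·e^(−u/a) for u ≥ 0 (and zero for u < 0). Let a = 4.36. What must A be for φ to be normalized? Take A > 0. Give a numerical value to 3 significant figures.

A ≈ 0.220

Normalization requires ∫|φ|² du = 1, integrated from 0 to ∞.
Recall ∫₀^∞ u^m e^(−u/β) du = m!·β^(m+1), the integral (without the A² prefactor) comes out to a^3/4.
Plugging in a = 4.36 yields A = 0.2197.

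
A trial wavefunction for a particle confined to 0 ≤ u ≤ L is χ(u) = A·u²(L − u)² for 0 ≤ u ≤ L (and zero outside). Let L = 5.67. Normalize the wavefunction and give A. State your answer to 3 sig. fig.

A ≈ 0.0102

We need A² ∫|f|² du = 1, taking the integral from 0 to L.
Expanding the polynomial and integrating term by term, with χ = A·u²(L − u)², the integral evaluates to A²·[L^9/630].
Setting this equal to 1 gives A² = 1/(L^9/630).
With L = 5.67: A² = 0.0001040 and A = 0.01020.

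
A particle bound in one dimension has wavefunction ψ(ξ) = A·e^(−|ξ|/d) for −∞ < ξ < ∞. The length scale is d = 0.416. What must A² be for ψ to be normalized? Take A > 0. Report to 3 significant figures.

Normalization requires ∫|ψ|² dξ = 1, integrated from −∞ to ∞.
Using ∫₀^∞ ξⁿ e^(−αξ) dξ = n!/αⁿ⁺¹, ∫|ψ|² dξ = A²·(d).
So A² = (d)^(−1).
Plugging in d = 0.416 yields A = 1.550.

A^2 ≈ 2.40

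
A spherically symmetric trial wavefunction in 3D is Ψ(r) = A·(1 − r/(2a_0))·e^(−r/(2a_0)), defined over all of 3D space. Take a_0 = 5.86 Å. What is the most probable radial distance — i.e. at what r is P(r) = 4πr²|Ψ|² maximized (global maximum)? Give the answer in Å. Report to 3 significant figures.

Set d/dr [P(r) = 4πr²|Ψ|²] = 0 and solve for r > 0.
Solving yields r = a_0·(√(5) + 3).
With a_0 = 5.86, the most probable radial distance is 30.68 Å.

r ≈ 30.7 Å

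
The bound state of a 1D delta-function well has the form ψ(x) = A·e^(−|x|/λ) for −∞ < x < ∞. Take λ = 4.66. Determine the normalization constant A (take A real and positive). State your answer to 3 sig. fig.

A ≈ 0.463

We need A² ∫|f|² dx = 1, taking the integral from −∞ to ∞.
∫|ψ|² dx = A²·(λ).
Setting this equal to 1 gives A² = 1/(λ).
With λ = 4.66: A² = 0.2146 and A = 0.4632.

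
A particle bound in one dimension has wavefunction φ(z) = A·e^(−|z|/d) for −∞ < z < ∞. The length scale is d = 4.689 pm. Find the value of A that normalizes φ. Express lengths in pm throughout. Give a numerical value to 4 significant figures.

Require ∫ |φ|² dz = 1 over the whole domain.
Carrying out the integral gives A² · d.
Setting this equal to 1 gives A² = 1/(d).
Plugging in d = 4.689 yields A = 0.46181.

A ≈ 0.4618 pm^(-1/2)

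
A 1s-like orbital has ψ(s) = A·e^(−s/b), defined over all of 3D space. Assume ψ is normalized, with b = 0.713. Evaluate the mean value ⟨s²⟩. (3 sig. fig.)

⟨s^2⟩ ≈ 1.53

By definition ⟨s²⟩ = ∫ s^2 |ψ(s)|² 4πs² ds.
Using ∫₀^∞ sⁿ e^(−αs) ds = n!/αⁿ⁺¹, the ratio of the moment integral to the normalization integral gives ⟨s²⟩ = 3·b^2.
Putting b = 0.713 gives 1.525.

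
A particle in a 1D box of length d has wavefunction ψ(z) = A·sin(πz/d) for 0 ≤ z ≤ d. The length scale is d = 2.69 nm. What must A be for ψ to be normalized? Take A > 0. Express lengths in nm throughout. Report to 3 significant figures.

A ≈ 0.862 nm^(-1/2)

Require ∫ |ψ|² dz = 1 over the whole domain.
Using sin²θ = (1 − cos 2θ)/2, ∫|ψ|² dz = A²·(d/2).
Substituting d = 2.69 gives A² = 0.7435, so A = 0.8623.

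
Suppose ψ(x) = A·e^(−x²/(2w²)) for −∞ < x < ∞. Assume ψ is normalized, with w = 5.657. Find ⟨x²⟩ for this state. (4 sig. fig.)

⟨x²⟩ = ∫ x^2 |ψ|² dx over the full domain.
Since the A² factors cancel between numerator and denominator, ⟨x²⟩ = w^2/2.
Putting w = 5.657 gives 16.001.

⟨x^2⟩ ≈ 16.00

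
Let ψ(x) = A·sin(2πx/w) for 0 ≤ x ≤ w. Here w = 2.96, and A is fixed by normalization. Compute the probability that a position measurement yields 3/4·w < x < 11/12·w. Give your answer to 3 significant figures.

The probability is P = ∫ |ψ|² dx over [3/4·w, 11/12·w].
Since A² = 1/(w/2), this is the region integral divided by the full normalization integral.
Let u = x/w; then A² and the length scale cancel, so P = ∫_{3/4}^{11/12} sin(2·π·u)^2 du ÷ ∫_{0}^{1} sin(2·π·u)^2 du.
With ∫ sin(2·π·u)^2 du = u/2 - sin(4·π·u)/(8·π) + C, the region integral is √(3)/(16·π) + 1/12 and the full one is 1/2.
This works out to P = (√(3)/8 + π/6)/π.

P ≈ 0.236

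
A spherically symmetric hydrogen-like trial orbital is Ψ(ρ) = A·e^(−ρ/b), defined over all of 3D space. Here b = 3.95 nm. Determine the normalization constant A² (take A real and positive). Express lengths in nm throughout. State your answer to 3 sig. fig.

A^2 ≈ 0.00516 nm^(-3)

The normalization condition is ∫|Ψ|² 4πρ² dρ = 1 from 0 to ∞.
The angular integral contributes 4π, leaving ∫₀^∞ ρ²|Ψ|² dρ.
With Ψ = A·e^(−ρ/b), the integral evaluates to A²·[π·b^3].
So A² = (π·b^3)^(−1).
Substituting b = 3.95 gives A² = 0.005165, so A = 0.07187.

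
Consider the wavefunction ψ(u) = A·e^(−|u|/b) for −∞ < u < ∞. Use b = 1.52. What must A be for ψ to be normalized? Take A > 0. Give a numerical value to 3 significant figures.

We need A² ∫|f|² du = 1, taking the integral from −∞ to ∞.
Carrying out the integral gives A² · b.
So A² = (b)^(−1).
With b = 1.52: A² = 0.6579 and A = 0.8111.

A ≈ 0.811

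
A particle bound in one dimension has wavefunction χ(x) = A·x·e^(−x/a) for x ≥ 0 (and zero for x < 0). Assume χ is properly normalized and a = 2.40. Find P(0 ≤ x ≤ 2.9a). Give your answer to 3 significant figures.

P = ∫_{0}^{2.9a} |χ(x)|² dx.
Since A² = 1/(a^3/4), this is the region integral divided by the full normalization integral.
In terms of u = x/a (A² and the length scale cancel between numerator and denominator), P = [∫_{0}^{2.9} u^2·e^(-2·u) du] / [∫_{0}^{∞} u^2·e^(-2·u) du].
With ∫ u^2·e^(-2·u) du = -(2·u^2 + 2·u + 1)·e^(-2·u)/4 + C, the region integral is 1/4 - 1181·e^(-29/5)/200 and the full one is 1/4.
The result is P = 0.9285.

P ≈ 0.928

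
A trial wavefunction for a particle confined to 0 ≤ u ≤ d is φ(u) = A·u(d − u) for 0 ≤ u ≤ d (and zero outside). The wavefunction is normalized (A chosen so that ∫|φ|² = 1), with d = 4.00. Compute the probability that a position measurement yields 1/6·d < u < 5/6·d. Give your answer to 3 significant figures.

|φ|² is the probability density, so P = ∫_{1/6·d}^{5/6·d} |φ|² du.
Since A² = 1/(d^5/30), this is the region integral divided by the full normalization integral.
In terms of t = u/d (A² and the length scale cancel between numerator and denominator), P = [∫_{1/6}^{5/6} t^2·(1 - t)^2 dt] / [∫_{0}^{1} t^2·(1 - t)^2 dt].
An antiderivative of t^2·(1 - t)^2 is t^3·(6·t^2 - 15·t + 10)/30; evaluating from 1/6 to 5/6 gives 301/9720, while the full integral is 1/30.
The result is P = 301/324.

P ≈ 0.929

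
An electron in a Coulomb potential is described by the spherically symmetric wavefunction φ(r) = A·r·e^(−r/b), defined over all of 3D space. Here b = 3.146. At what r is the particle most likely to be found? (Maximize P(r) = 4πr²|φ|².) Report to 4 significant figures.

Differentiate P(r) = 4πr²|φ|² with respect to r and set to zero.
This gives r = 2·b.
With b = 3.146, the most probable radial distance is 6.2920.

r ≈ 6.292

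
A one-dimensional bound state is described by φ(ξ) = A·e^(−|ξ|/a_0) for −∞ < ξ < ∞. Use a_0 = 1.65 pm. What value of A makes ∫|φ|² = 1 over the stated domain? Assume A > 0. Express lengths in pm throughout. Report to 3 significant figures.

Normalization requires ∫|φ|² dξ = 1, integrated from −∞ to ∞.
Using ∫₀^∞ ξⁿ e^(−αξ) dξ = n!/αⁿ⁺¹, the integral (without the A² prefactor) comes out to a_0.
Hence A² = 1/[a_0].
Plugging in a_0 = 1.65 yields A = 0.7785.

A ≈ 0.778 pm^(-1/2)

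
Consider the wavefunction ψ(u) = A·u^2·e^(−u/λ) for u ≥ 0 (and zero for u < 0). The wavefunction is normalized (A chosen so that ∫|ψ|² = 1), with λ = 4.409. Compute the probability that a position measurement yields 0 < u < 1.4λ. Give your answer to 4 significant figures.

P ≈ 0.1523

|ψ|² is the probability density, so P = ∫_{0}^{1.4λ} |ψ|² du.
The normalization integral ∫|ψ|²du over the whole domain equals 3·λ^5/4·A², and A² cancels in the ratio.
Substituting t = u/λ, A² and the length scale cancel in the ratio: P = ∫_{0}^{1.4} t^4·e^(-2·t) dt / ∫_{0}^{∞} t^4·e^(-2·t) dt.
An antiderivative of t^4·e^(-2·t) is -(t^4/2 + t^3 + 3·t^2/2 + 3·t/2 + 3/4)·e^(-2·t); evaluating from 0 to 1.4 gives ≈ 0.114243, while the full integral is 3/4.
Taking the ratio, P = 0.15232.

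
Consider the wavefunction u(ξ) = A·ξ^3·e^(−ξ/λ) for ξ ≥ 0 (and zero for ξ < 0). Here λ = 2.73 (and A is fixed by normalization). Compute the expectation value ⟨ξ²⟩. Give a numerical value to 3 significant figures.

By definition ⟨ξ²⟩ = ∫ ξ^2 |u(ξ)|² dξ.
Since the A² factors cancel between numerator and denominator, ⟨ξ²⟩ = 14·λ^2.
Putting λ = 2.73 gives 104.3.

⟨ξ^2⟩ ≈ 104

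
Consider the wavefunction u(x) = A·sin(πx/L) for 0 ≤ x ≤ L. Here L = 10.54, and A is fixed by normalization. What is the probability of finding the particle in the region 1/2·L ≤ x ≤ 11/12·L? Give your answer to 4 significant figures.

P = ∫_{1/2·L}^{11/12·L} |u(x)|² dx.
With A² fixed by ∫|u|² = 1, i.e. A² = (L/2)^(−1), substitute and integrate.
In terms of t = x/L (A² and the length scale cancel between numerator and denominator), P = [∫_{1/2}^{11/12} sin(π·t)^2 dt] / [∫_{0}^{1} sin(π·t)^2 dt].
With ∫ sin(π·t)^2 dt = t/2 - sin(2·π·t)/(4·π) + C, the region integral is 1/(8·π) + 5/24 and the full one is 1/2.
Taking the ratio, P = (3 + 5·π)/(12·π).

P ≈ 0.4962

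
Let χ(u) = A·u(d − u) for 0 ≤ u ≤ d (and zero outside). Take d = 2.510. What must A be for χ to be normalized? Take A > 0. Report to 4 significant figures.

A ≈ 0.5488

Normalization requires ∫|χ|² du = 1, integrated from 0 to d.
Expanding the polynomial and integrating term by term, ∫|χ|² du = A²·(d^5/30).
Plugging in d = 2.510 yields A = 0.54875.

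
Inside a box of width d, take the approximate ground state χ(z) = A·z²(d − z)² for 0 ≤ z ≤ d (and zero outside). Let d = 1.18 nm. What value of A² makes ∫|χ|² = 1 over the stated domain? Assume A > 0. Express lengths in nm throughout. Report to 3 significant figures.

We need A² ∫|f|² dz = 1, taking the integral from 0 to d.
Expanding the polynomial and integrating term by term, the integral (without the A² prefactor) comes out to d^9/630.
So A² = (d^9/630)^(−1).
With d = 1.18: A² = 142.0 and A = 11.92.

A^2 ≈ 142 nm^(-9)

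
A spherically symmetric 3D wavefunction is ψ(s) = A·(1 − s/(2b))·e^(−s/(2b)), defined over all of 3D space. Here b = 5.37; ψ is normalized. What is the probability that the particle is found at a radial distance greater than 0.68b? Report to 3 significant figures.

With dV = 4πs²ds, the probability is ∫|ψ|² dV over s > 0.68b.
A² is fixed by ∫₀^∞ 4πs²|ψ|² ds = 1, i.e. A² = (8·π·b^3)^(−1).
Substituting u = s/b, A², 4π and the length scale all cancel in the ratio: P = ∫_{0.68}^{∞} u^2·(1 - u/2)^2·e^(-u) du / ∫_{0}^{∞} u^2·(1 - u/2)^2·e^(-u) du.
Using ∫ u^2·(1 - u/2)^2·e^(-u) du = -(u^4/4 + u^2 + 2·u + 2)·e^(-u), the numerator is ≈ 1.9636 and the denominator is 2.
Taking the ratio yields P = 0.9818.

P ≈ 0.982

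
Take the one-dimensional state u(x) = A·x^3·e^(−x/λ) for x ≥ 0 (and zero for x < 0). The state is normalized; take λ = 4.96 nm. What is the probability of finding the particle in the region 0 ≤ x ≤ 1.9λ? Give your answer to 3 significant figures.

P ≈ 0.0909

|u|² is the probability density, so P = ∫_{0}^{1.9λ} |u|² dx.
The normalization integral ∫|u|²dx over the whole domain equals 45·λ^7/8·A², and A² cancels in the ratio.
In terms of t = x/λ (A² and the length scale cancel between numerator and denominator), P = [∫_{0}^{1.9} t^6·e^(-2·t) dt] / [∫_{0}^{∞} t^6·e^(-2·t) dt].
An antiderivative of t^6·e^(-2·t) is -(4·t^6 + 12·t^5 + 30·t^4 + 60·t^3 + 90·t^2 + 90·t + 45)·e^(-2·t)/8; evaluating from 0 to 1.9 gives ≈ 0.51127, while the full integral is 45/8.
The result is P = 0.09089.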